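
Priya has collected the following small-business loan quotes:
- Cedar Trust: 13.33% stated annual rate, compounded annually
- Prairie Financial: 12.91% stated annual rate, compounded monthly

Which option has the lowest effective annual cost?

Cedar Trust

Cedar Trust: compounded annually, EAR = 13.330%
Prairie Financial: (1 + 0.1291/12)^12 − 1 = 13.702%
The lowest effective annual rate is Cedar Trust at 13.330%.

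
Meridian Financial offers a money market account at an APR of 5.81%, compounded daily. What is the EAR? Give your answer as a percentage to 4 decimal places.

EAR = (1 + 0.0581/365)^365 − 1.
= (1 + 0.000159)^365 − 1 = 1.059816 − 1 = 5.9816%.

5.9816%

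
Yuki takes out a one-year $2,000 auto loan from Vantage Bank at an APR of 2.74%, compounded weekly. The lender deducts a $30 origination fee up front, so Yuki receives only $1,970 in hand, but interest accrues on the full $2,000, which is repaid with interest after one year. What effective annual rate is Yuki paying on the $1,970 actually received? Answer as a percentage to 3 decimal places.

4.342%

Amount owed after one year: 2,000 × (1 + 0.0274/52)^52 = 2,000 × 1.027771 = $2,055.54.
Effective rate on net proceeds: 2,055.54 / 1,970 − 1 = 0.043423 = 4.342%.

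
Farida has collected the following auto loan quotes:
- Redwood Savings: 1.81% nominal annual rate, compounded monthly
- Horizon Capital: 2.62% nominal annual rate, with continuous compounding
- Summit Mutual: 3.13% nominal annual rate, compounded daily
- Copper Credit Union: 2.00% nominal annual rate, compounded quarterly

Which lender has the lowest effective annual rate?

Redwood Savings: (1 + 0.0181/12)^12 − 1 = 1.825%
Horizon Capital: e^0.0262 − 1 = 2.655%
Summit Mutual: (1 + 0.0313/365)^365 − 1 = 3.179%
Copper Credit Union: (1 + 0.0200/4)^4 − 1 = 2.015%
The lowest effective annual rate is Redwood Savings at 1.825%.

Redwood Savings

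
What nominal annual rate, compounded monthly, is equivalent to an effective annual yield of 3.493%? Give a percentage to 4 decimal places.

(1 + r/12)^12 − 1 = 0.03493, so 1 + r/12 = 1.03493^(1/12).
r/12 = 0.002865, so r = 0.034383 = 3.4383%.

3.4383%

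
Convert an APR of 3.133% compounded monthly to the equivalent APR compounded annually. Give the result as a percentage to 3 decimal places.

EAR = (1 + 0.03133/12)^12 − 1 = 0.031784.
Compounded annually, the equivalent nominal rate is the EAR itself: 3.178%.

3.178%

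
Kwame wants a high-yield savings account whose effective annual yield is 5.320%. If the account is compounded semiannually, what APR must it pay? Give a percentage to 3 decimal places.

(1 + r/2)^2 − 1 = 0.05320, so 1 + r/2 = 1.05320^(1/2).
r/2 = 0.026255, so r = 0.052511 = 5.251%.

5.251%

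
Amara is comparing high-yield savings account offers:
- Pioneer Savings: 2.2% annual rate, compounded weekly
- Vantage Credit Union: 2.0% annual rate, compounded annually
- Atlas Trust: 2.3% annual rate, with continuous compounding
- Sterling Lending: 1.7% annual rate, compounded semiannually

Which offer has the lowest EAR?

Sterling Lending

Pioneer Savings: (1 + 0.022/52)^52 − 1 = 2.224%
Vantage Credit Union: compounded annually, EAR = 2.000%
Atlas Trust: e^0.023 − 1 = 2.327%
Sterling Lending: (1 + 0.017/2)^2 − 1 = 1.707%
The lowest effective annual rate is Sterling Lending at 1.707%.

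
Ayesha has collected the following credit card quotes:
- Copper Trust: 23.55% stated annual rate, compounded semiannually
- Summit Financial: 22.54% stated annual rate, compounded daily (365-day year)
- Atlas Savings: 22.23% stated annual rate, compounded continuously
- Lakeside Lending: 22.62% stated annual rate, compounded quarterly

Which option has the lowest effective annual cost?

Copper Trust: (1 + 0.2355/2)^2 − 1 = 24.937%
Summit Financial: (1 + 0.2254/365)^365 − 1 = 25.274%
Atlas Savings: e^0.2223 − 1 = 24.895%
Lakeside Lending: (1 + 0.2262/4)^4 − 1 = 24.612%
The lowest effective annual rate is Lakeside Lending at 24.612%.

Lakeside Lending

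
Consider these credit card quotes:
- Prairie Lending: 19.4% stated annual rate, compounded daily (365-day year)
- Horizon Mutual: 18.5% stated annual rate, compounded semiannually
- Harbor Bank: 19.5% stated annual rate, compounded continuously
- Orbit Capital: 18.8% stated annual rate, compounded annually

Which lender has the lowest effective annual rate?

Orbit Capital

Prairie Lending: (1 + 0.194/365)^365 − 1 = 21.403%
Horizon Mutual: (1 + 0.185/2)^2 − 1 = 19.356%
Harbor Bank: e^0.195 − 1 = 21.531%
Orbit Capital: compounded annually, EAR = 18.800%
The lowest effective annual rate is Orbit Capital at 18.800%.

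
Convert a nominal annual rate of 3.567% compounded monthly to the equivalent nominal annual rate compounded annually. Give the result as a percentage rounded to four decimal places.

3.6259%

EAR = (1 + 0.03567/12)^12 − 1 = 0.036259.
Compounded annually, the equivalent nominal rate is the EAR itself: 3.6259%.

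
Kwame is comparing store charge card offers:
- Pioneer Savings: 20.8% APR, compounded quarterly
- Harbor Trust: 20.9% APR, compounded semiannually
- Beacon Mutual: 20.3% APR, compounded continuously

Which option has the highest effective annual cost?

Pioneer Savings: (1 + 0.208/4)^4 − 1 = 22.479%
Harbor Trust: (1 + 0.209/2)^2 − 1 = 21.992%
Beacon Mutual: e^0.203 − 1 = 22.507%
The highest effective annual rate is Beacon Mutual at 22.507%.

Beacon Mutual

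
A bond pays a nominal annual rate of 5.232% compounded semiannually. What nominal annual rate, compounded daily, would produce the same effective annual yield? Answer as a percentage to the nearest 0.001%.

EAR = (1 + 0.05232/2)^2 − 1 = 0.053004.
Solve (1 + r/365)^365 = 1.053004: r/365 = 1.053004^(1/365) − 1 = 0.000142, so r = 0.051651 = 5.165%.

5.165%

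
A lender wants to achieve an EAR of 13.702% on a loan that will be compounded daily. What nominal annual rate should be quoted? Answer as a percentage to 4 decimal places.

(1 + r/365)^365 − 1 = 0.13702, so 1 + r/365 = 1.13702^(1/365).
r/365 = 0.000352, so r = 0.128433 = 12.8433%.

12.8433%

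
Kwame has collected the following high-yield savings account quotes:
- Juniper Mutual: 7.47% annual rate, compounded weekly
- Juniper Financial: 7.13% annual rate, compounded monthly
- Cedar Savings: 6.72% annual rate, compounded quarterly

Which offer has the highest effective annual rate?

Juniper Mutual

Juniper Mutual: (1 + 0.0747/52)^52 − 1 = 7.750%
Juniper Financial: (1 + 0.0713/12)^12 − 1 = 7.368%
Cedar Savings: (1 + 0.0672/4)^4 − 1 = 6.891%
The highest effective annual rate is Juniper Mutual at 7.750%.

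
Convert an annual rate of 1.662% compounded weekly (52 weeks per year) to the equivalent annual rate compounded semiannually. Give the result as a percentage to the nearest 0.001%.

EAR = (1 + 0.01662/52)^52 − 1 = 0.016756.
Solve (1 + r/2)^2 = 1.016756: r/2 = 1.016756^(1/2) − 1 = 0.008343, so r = 0.016687 = 1.669%.

1.669%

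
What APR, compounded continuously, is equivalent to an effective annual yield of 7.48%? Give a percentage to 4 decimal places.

7.2135%

Continuous: nominal r satisfies e^r − 1 = 0.0748.
r = ln(1 + 0.0748) = ln(1.0748) = 0.072135 = 7.2135%.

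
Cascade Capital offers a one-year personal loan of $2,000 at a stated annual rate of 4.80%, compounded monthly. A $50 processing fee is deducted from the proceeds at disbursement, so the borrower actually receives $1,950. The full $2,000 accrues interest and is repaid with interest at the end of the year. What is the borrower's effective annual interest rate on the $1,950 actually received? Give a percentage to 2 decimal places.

Amount owed after one year: 2,000 × (1 + 0.0480/12)^12 = 2,000 × 1.049070 = $2,098.14.
Effective rate on net proceeds: 2,098.14 / 1,950 − 1 = 0.075969 = 7.60%.

7.60%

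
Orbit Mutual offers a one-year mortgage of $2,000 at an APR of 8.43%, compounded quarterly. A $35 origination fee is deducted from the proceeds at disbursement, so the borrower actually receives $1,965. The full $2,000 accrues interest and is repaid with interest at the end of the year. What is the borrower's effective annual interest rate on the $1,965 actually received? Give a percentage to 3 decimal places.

Amount owed after one year: 2,000 × (1 + 0.0843/4)^4 = 2,000 × 1.087003 = $2,174.01.
Effective rate on net proceeds: 2,174.01 / 1,965 − 1 = 0.106364 = 10.636%.

10.636%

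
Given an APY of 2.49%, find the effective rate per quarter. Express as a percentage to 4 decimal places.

The per-quarter rate i satisfies (1 + i)^4 = 1 + 0.0249.
i = 1.0249^(1/4) − 1 = 0.0061677 = 0.6168%.

0.6168%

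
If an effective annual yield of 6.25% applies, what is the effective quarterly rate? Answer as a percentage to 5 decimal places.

1.52716%

The per-quarter rate i satisfies (1 + i)^4 = 1 + 0.0625.
i = 1.0625^(1/4) − 1 = 0.0152716 = 1.52716%.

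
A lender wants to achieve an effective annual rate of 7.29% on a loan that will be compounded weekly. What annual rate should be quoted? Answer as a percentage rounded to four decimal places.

(1 + r/52)^52 − 1 = 0.0729, so 1 + r/52 = 1.0729^(1/52).
r/52 = 0.001354, so r = 0.070413 = 7.0413%.

7.0413%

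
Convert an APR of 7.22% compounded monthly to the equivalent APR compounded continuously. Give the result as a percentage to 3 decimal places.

7.198%

EAR = (1 + 0.0722/12)^12 − 1 = 0.074638.
Equivalent continuous rate: r = ln(1 + 0.074638) = 0.071984 = 7.198%.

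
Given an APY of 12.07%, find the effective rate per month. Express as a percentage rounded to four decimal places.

0.9541%

The per-month rate i satisfies (1 + i)^12 = 1 + 0.1207.
i = 1.1207^(1/12) − 1 = 0.0095414 = 0.9541%.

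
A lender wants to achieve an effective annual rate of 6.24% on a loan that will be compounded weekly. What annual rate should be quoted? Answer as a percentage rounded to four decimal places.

6.0566%

(1 + r/52)^52 − 1 = 0.0624, so 1 + r/52 = 1.0624^(1/52).
r/52 = 0.001165, so r = 0.060566 = 6.0566%.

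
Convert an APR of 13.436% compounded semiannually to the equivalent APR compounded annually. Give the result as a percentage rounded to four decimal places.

EAR = (1 + 0.13436/2)^2 − 1 = 0.138873.
Compounded annually, the equivalent nominal rate is the EAR itself: 13.8873%.

13.8873%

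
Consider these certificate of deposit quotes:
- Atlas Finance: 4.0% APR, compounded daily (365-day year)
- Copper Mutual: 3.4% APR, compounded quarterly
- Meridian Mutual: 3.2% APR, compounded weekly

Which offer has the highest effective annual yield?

Atlas Finance

Atlas Finance: (1 + 0.040/365)^365 − 1 = 4.081%
Copper Mutual: (1 + 0.034/4)^4 − 1 = 3.444%
Meridian Mutual: (1 + 0.032/52)^52 − 1 = 3.251%
The highest effective annual rate is Atlas Finance at 4.081%.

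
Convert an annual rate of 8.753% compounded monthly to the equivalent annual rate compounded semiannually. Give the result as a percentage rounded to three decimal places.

EAR = (1 + 0.08753/12)^12 − 1 = 0.091128.
Solve (1 + r/2)^2 = 1.091128: r/2 = 1.091128^(1/2) − 1 = 0.044571, so r = 0.089142 = 8.914%.

8.914%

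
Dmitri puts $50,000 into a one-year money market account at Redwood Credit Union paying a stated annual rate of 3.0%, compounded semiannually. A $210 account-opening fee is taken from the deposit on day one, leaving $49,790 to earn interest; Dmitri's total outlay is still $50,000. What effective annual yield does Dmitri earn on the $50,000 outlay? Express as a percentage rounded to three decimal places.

2.590%

Value after one year: 49,790 × (1 + 0.030/2)^2 = 49,790 × 1.030225 = $51,294.90.
Effective yield on the $50,000 outlay: 51,294.90 / 50,000 − 1 = 0.025898 = 2.590%.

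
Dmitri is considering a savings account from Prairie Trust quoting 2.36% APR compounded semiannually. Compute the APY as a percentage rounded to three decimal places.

2.374%

EAR = (1 + 0.0236/2)^2 − 1.
= 1.023739 − 1 = 2.374%.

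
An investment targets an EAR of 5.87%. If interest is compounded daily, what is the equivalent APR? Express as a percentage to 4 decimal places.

5.7046%

(1 + r/365)^365 − 1 = 0.0587, so 1 + r/365 = 1.0587^(1/365).
r/365 = 0.000156, so r = 0.057046 = 5.7046%.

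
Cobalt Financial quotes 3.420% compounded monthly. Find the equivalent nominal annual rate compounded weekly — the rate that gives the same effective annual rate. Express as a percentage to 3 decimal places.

3.416%

EAR = (1 + 0.03420/12)^12 − 1 = 0.034741.
Solve (1 + r/52)^52 = 1.034741: r/52 = 1.034741^(1/52) − 1 = 0.000657, so r = 0.034163 = 3.416%.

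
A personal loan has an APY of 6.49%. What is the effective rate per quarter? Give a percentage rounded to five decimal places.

1.58444%

The per-quarter rate i satisfies (1 + i)^4 = 1 + 0.0649.
i = 1.0649^(1/4) − 1 = 0.0158444 = 1.58444%.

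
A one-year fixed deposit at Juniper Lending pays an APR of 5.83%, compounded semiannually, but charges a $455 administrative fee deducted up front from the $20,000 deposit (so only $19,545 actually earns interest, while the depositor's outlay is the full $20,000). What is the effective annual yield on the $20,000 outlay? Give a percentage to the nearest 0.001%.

Value after one year: 19,545 × (1 + 0.0583/2)^2 = 19,545 × 1.059150 = $20,701.08.
Effective yield on the $20,000 outlay: 20,701.08 / 20,000 − 1 = 0.035054 = 3.505%.

3.505%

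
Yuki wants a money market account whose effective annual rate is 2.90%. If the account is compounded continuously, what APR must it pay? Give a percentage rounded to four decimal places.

Continuous: nominal r satisfies e^r − 1 = 0.0290.
r = ln(1 + 0.0290) = ln(1.0290) = 0.028587 = 2.8587%.

2.8587%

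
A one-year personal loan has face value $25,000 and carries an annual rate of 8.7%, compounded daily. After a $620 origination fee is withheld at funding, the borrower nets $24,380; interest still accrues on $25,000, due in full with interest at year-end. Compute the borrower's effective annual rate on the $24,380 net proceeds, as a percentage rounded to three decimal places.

11.863%

Amount owed after one year: 25,000 × (1 + 0.087/365)^365 = 25,000 × 1.090885 = $27,272.13.
Effective rate on net proceeds: 27,272.13 / 24,380 − 1 = 0.118627 = 11.863%.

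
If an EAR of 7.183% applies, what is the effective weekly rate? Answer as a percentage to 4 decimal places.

0.1335%

The per-week rate i satisfies (1 + i)^52 = 1 + 0.07183.
i = 1.07183^(1/52) − 1 = 0.0013349 = 0.1335%.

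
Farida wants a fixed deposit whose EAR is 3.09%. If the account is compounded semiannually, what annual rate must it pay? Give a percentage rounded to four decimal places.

(1 + r/2)^2 − 1 = 0.0309, so 1 + r/2 = 1.0309^(1/2).
r/2 = 0.015332, so r = 0.030665 = 3.0665%.

3.0665%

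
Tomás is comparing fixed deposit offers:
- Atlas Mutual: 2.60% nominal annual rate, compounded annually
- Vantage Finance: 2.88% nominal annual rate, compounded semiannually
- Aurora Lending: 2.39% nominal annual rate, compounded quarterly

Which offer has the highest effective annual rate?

Atlas Mutual: compounded annually, EAR = 2.600%
Vantage Finance: (1 + 0.0288/2)^2 − 1 = 2.901%
Aurora Lending: (1 + 0.0239/4)^4 − 1 = 2.412%
The highest effective annual rate is Vantage Finance at 2.901%.

Vantage Finance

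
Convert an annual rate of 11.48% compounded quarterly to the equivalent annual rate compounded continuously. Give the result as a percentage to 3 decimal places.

EAR = (1 + 0.1148/4)^4 − 1 = 0.119837.
Equivalent continuous rate: r = ln(1 + 0.119837) = 0.113183 = 11.318%.

11.318%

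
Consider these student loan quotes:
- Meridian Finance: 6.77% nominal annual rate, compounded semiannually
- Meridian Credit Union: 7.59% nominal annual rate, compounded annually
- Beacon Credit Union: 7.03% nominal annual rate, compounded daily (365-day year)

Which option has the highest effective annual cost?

Meridian Finance: (1 + 0.0677/2)^2 − 1 = 6.885%
Meridian Credit Union: compounded annually, EAR = 7.590%
Beacon Credit Union: (1 + 0.0703/365)^365 − 1 = 7.282%
The highest effective annual rate is Meridian Credit Union at 7.590%.

Meridian Credit Union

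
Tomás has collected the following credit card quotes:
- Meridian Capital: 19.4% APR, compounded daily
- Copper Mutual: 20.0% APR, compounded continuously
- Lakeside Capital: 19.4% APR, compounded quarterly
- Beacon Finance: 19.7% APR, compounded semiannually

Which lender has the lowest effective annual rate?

Meridian Capital: (1 + 0.194/365)^365 − 1 = 21.403%
Copper Mutual: e^0.200 − 1 = 22.140%
Lakeside Capital: (1 + 0.194/4)^4 − 1 = 20.858%
Beacon Finance: (1 + 0.197/2)^2 − 1 = 20.670%
The lowest effective annual rate is Beacon Finance at 20.670%.

Beacon Finance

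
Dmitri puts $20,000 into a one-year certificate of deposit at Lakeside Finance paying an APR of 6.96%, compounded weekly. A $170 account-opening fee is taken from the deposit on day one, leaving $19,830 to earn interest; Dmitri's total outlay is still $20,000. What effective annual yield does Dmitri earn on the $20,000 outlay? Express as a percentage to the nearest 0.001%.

Value after one year: 19,830 × (1 + 0.0696/52)^52 = 19,830 × 1.072029 = $21,258.34.
Effective yield on the $20,000 outlay: 21,258.34 / 20,000 − 1 = 0.062917 = 6.292%.

6.292%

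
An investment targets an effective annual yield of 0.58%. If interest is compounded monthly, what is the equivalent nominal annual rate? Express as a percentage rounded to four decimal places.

(1 + r/12)^12 − 1 = 0.0058, so 1 + r/12 = 1.0058^(1/12).
r/12 = 0.000482, so r = 0.005785 = 0.5785%.

0.5785%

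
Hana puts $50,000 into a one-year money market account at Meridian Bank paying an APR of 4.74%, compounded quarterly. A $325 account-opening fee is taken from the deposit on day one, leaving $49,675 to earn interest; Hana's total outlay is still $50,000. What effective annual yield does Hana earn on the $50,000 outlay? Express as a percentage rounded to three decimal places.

Value after one year: 49,675 × (1 + 0.0474/4)^4 = 49,675 × 1.048249 = $52,071.78.
Effective yield on the $50,000 outlay: 52,071.78 / 50,000 − 1 = 0.041436 = 4.144%.

4.144%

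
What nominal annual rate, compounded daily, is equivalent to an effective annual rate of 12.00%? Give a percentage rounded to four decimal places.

11.3346%

(1 + r/365)^365 − 1 = 0.1200, so 1 + r/365 = 1.1200^(1/365).
r/365 = 0.000311, so r = 0.113346 = 11.3346%.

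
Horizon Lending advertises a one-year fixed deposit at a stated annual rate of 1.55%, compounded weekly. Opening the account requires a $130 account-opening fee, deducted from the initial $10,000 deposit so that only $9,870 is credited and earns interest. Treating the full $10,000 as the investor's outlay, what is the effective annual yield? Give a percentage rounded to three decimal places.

Value after one year: 9,870 × (1 + 0.0155/52)^52 = 9,870 × 1.015618 = $10,024.15.
Effective yield on the $10,000 outlay: 10,024.15 / 10,000 − 1 = 0.002415 = 0.242%.

0.242%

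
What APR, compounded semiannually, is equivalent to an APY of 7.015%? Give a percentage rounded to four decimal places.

6.8961%

(1 + r/2)^2 − 1 = 0.07015, so 1 + r/2 = 1.07015^(1/2).
r/2 = 0.034481, so r = 0.068961 = 6.8961%.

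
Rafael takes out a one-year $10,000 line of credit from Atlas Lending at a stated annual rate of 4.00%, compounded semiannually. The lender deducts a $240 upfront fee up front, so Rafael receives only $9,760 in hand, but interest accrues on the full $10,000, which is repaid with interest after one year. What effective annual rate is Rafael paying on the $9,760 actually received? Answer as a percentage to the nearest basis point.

6.60%

Amount owed after one year: 10,000 × (1 + 0.0400/2)^2 = 10,000 × 1.040400 = $10,404.00.
Effective rate on net proceeds: 10,404.00 / 9,760 − 1 = 0.065984 = 6.60%.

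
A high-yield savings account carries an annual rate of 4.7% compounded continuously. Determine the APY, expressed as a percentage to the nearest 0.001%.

4.812%

With continuous compounding, EAR = e^0.047 − 1.
e^0.047 = 1.048122, so EAR = 0.048122 = 4.812%.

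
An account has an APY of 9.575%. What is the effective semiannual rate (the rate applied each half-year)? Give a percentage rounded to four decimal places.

4.6781%

The per-half-year rate i satisfies (1 + i)^2 = 1 + 0.09575.
i = 1.09575^(1/2) − 1 = 0.0467808 = 4.6781%.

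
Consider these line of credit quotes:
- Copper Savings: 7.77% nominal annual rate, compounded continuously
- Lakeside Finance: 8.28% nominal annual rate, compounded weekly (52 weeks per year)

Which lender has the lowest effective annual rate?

Copper Savings

Copper Savings: e^0.0777 − 1 = 8.080%
Lakeside Finance: (1 + 0.0828/52)^52 − 1 = 8.625%
The lowest effective annual rate is Copper Savings at 8.080%.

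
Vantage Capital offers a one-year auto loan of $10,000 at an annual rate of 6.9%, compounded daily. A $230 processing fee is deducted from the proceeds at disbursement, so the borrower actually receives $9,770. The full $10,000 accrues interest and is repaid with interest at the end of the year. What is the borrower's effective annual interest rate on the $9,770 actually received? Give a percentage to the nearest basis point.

9.67%

Amount owed after one year: 10,000 × (1 + 0.069/365)^365 = 10,000 × 1.071429 = $10,714.29.
Effective rate on net proceeds: 10,714.29 / 9,770 − 1 = 0.096652 = 9.67%.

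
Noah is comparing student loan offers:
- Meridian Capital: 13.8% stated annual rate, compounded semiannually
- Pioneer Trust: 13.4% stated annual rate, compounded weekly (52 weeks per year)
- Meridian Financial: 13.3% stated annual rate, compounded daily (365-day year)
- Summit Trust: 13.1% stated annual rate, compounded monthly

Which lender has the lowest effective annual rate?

Summit Trust

Meridian Capital: (1 + 0.138/2)^2 − 1 = 14.276%
Pioneer Trust: (1 + 0.134/52)^52 − 1 = 14.320%
Meridian Financial: (1 + 0.133/365)^365 − 1 = 14.222%
Summit Trust: (1 + 0.131/12)^12 − 1 = 13.916%
The lowest effective annual rate is Summit Trust at 13.916%.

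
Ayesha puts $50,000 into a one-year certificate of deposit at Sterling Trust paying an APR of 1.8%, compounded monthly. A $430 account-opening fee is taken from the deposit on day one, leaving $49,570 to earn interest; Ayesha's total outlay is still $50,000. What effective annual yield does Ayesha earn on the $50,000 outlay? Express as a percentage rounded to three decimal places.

Value after one year: 49,570 × (1 + 0.018/12)^12 = 49,570 × 1.018149 = $50,469.66.
Effective yield on the $50,000 outlay: 50,469.66 / 50,000 − 1 = 0.009393 = 0.939%.

0.939%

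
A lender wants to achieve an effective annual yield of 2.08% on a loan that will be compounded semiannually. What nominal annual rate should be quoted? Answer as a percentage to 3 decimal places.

(1 + r/2)^2 − 1 = 0.0208, so 1 + r/2 = 1.0208^(1/2).
r/2 = 0.010346, so r = 0.020693 = 2.069%.

2.069%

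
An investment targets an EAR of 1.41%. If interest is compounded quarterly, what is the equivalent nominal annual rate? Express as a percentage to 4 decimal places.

(1 + r/4)^4 − 1 = 0.0141, so 1 + r/4 = 1.0141^(1/4).
r/4 = 0.003507, so r = 0.014026 = 1.4026%.

1.4026%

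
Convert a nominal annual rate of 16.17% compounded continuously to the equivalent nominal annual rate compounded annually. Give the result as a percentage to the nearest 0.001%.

17.551%

EAR under continuous compounding: e^0.1617 − 1 = 0.175508.
Compounded annually, the equivalent nominal rate is the EAR itself: 17.551%.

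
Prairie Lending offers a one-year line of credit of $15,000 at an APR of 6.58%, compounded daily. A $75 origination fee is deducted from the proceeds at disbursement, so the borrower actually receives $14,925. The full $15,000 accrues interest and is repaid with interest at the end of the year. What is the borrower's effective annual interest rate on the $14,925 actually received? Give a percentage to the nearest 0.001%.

7.337%

Amount owed after one year: 15,000 × (1 + 0.0658/365)^365 = 15,000 × 1.068007 = $16,020.10.
Effective rate on net proceeds: 16,020.10 / 14,925 − 1 = 0.073374 = 7.337%.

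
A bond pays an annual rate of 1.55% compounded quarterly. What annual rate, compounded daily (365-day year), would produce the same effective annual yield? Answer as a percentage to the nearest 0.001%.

EAR = (1 + 0.0155/4)^4 − 1 = 0.015590.
Solve (1 + r/365)^365 = 1.015590: r/365 = 1.015590^(1/365) − 1 = 0.000042, so r = 0.015470 = 1.547%.

1.547%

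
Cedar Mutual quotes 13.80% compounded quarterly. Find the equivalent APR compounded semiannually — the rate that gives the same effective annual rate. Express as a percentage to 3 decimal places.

14.038%

EAR = (1 + 0.1380/4)^4 − 1 = 0.145307.
Solve (1 + r/2)^2 = 1.145307: r/2 = 1.145307^(1/2) − 1 = 0.070190, so r = 0.140381 = 14.038%.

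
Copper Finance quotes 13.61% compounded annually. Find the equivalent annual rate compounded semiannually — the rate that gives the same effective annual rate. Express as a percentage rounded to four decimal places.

Compounded annually, EAR = nominal = 0.136100.
Solve (1 + r/2)^2 = 1.136100: r/2 = 1.136100^(1/2) − 1 = 0.065880, so r = 0.131760 = 13.1760%.

13.1760%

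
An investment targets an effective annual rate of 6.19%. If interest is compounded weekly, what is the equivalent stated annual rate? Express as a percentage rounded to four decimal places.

(1 + r/52)^52 − 1 = 0.0619, so 1 + r/52 = 1.0619^(1/52).
r/52 = 0.001156, so r = 0.060094 = 6.0094%.

6.0094%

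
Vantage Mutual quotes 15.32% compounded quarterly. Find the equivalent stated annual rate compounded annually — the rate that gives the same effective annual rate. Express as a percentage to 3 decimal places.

EAR = (1 + 0.1532/4)^4 − 1 = 0.162228.
Compounded annually, the equivalent nominal rate is the EAR itself: 16.223%.

16.223%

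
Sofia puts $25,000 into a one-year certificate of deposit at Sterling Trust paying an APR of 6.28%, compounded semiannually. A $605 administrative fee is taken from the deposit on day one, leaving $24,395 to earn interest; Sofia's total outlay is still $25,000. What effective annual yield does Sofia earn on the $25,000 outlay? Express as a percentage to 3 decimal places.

Value after one year: 24,395 × (1 + 0.0628/2)^2 = 24,395 × 1.063786 = $25,951.06.
Effective yield on the $25,000 outlay: 25,951.06 / 25,000 − 1 = 0.038042 = 3.804%.

3.804%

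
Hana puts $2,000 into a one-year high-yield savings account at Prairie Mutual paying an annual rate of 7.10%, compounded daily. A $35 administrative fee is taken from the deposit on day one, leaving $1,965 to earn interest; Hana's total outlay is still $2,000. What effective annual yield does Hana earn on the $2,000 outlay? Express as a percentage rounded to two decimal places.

Value after one year: 1,965 × (1 + 0.0710/365)^365 = 1,965 × 1.073574 = $2,109.57.
Effective yield on the $2,000 outlay: 2,109.57 / 2,000 − 1 = 0.054786 = 5.48%.

5.48%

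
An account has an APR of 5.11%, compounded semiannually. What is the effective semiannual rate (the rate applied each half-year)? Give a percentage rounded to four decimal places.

With a nominal annual rate compounded semiannually, the periodic rate is the nominal rate divided by 2.
i = 0.0511 / 2 = 0.0255500 = 2.5550%.

2.5550%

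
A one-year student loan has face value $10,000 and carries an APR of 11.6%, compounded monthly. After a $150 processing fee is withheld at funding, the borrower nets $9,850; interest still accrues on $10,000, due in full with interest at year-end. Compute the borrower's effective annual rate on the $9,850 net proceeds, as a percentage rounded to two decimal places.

13.95%

Amount owed after one year: 10,000 × (1 + 0.116/12)^12 = 10,000 × 1.122370 = $11,223.70.
Effective rate on net proceeds: 11,223.70 / 9,850 − 1 = 0.139462 = 13.95%.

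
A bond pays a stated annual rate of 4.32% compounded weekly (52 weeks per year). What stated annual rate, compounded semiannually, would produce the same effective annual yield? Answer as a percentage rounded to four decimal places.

EAR = (1 + 0.0432/52)^52 − 1 = 0.044128.
Solve (1 + r/2)^2 = 1.044128: r/2 = 1.044128^(1/2) − 1 = 0.021826, so r = 0.043652 = 4.3652%.

4.3652%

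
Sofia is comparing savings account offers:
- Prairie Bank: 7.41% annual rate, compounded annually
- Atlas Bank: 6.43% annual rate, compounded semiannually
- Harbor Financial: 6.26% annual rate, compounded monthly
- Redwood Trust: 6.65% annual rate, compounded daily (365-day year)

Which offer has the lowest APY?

Harbor Financial

Prairie Bank: compounded annually, EAR = 7.410%
Atlas Bank: (1 + 0.0643/2)^2 − 1 = 6.533%
Harbor Financial: (1 + 0.0626/12)^12 − 1 = 6.443%
Redwood Trust: (1 + 0.0665/365)^365 − 1 = 6.875%
The lowest effective annual rate is Harbor Financial at 6.443%.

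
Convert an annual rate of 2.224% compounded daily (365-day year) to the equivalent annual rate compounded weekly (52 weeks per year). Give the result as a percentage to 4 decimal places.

2.2244%

EAR = (1 + 0.02224/365)^365 − 1 = 0.022488.
Solve (1 + r/52)^52 = 1.022488: r/52 = 1.022488^(1/52) − 1 = 0.000428, so r = 0.022244 = 2.2244%.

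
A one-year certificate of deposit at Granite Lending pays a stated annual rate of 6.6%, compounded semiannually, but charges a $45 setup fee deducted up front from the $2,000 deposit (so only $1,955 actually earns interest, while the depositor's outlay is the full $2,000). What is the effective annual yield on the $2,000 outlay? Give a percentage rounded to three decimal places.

Value after one year: 1,955 × (1 + 0.066/2)^2 = 1,955 × 1.067089 = $2,086.16.
Effective yield on the $2,000 outlay: 2,086.16 / 2,000 − 1 = 0.043079 = 4.308%.

4.308%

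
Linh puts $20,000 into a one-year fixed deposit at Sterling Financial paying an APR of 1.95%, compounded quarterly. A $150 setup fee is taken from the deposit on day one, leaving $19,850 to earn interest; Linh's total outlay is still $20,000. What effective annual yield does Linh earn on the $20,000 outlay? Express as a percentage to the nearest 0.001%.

Value after one year: 19,850 × (1 + 0.0195/4)^4 = 19,850 × 1.019643 = $20,239.91.
Effective yield on the $20,000 outlay: 20,239.91 / 20,000 − 1 = 0.011996 = 1.200%.

1.200%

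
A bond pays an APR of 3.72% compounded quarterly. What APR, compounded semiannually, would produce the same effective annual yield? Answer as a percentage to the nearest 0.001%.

EAR = (1 + 0.0372/4)^4 − 1 = 0.037722.
Solve (1 + r/2)^2 = 1.037722: r/2 = 1.037722^(1/2) − 1 = 0.018686, so r = 0.037373 = 3.737%.

3.737%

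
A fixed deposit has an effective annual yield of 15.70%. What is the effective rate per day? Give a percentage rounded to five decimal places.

The per-day rate i satisfies (1 + i)^365 = 1 + 0.1570.
i = 1.1570^(1/365) − 1 = 0.0003996 = 0.03996%.

0.03996%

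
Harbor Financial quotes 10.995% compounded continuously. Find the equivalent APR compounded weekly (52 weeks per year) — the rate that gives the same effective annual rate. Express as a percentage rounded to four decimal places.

EAR under continuous compounding: e^0.10995 − 1 = 0.116222.
Solve (1 + r/52)^52 = 1.116222: r/52 = 1.116222^(1/52) − 1 = 0.002117, so r = 0.110066 = 11.0066%.

11.0066%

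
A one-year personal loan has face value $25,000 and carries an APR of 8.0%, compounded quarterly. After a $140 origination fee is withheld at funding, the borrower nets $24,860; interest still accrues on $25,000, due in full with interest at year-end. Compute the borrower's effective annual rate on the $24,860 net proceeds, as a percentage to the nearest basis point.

Amount owed after one year: 25,000 × (1 + 0.080/4)^4 = 25,000 × 1.082432 = $27,060.80.
Effective rate on net proceeds: 27,060.80 / 24,860 − 1 = 0.088528 = 8.85%.

8.85%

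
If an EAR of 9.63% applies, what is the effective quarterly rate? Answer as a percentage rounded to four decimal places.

The per-quarter rate i satisfies (1 + i)^4 = 1 + 0.0963.
i = 1.0963^(1/4) − 1 = 0.0232514 = 2.3251%.

2.3251%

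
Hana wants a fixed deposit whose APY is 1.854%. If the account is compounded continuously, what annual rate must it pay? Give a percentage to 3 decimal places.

Continuous: nominal r satisfies e^r − 1 = 0.01854.
r = ln(1 + 0.01854) = ln(1.01854) = 0.018370 = 1.837%.

1.837%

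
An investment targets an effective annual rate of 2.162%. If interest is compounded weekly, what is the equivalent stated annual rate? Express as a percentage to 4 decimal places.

2.1394%

(1 + r/52)^52 − 1 = 0.02162, so 1 + r/52 = 1.02162^(1/52).
r/52 = 0.000411, so r = 0.021394 = 2.1394%.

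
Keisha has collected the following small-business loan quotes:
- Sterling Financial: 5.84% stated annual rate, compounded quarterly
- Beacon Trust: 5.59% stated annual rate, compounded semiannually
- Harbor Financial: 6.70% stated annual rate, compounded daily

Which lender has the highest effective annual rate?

Harbor Financial

Sterling Financial: (1 + 0.0584/4)^4 − 1 = 5.969%
Beacon Trust: (1 + 0.0559/2)^2 − 1 = 5.668%
Harbor Financial: (1 + 0.0670/365)^365 − 1 = 6.929%
The highest effective annual rate is Harbor Financial at 6.929%.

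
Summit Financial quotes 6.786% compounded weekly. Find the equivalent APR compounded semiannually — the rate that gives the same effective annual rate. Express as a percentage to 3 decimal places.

6.898%

EAR = (1 + 0.06786/52)^52 − 1 = 0.070168.
Solve (1 + r/2)^2 = 1.070168: r/2 = 1.070168^(1/2) − 1 = 0.034489, so r = 0.068979 = 6.898%.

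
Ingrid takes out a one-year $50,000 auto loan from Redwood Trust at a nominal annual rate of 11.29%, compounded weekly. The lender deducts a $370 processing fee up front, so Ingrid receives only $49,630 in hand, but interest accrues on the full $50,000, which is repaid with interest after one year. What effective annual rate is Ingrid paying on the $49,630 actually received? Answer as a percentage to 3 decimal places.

12.773%

Amount owed after one year: 50,000 × (1 + 0.1129/52)^52 = 50,000 × 1.119383 = $55,969.15.
Effective rate on net proceeds: 55,969.15 / 49,630 − 1 = 0.127728 = 12.773%.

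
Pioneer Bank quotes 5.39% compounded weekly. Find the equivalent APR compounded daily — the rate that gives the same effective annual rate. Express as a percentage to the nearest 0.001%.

EAR = (1 + 0.0539/52)^52 − 1 = 0.055350.
Solve (1 + r/365)^365 = 1.055350: r/365 = 1.055350^(1/365) − 1 = 0.000148, so r = 0.053876 = 5.388%.

5.388%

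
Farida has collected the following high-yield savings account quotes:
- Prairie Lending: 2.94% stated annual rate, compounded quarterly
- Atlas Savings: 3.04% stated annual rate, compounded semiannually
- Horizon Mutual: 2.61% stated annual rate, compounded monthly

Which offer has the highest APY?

Prairie Lending: (1 + 0.0294/4)^4 − 1 = 2.973%
Atlas Savings: (1 + 0.0304/2)^2 − 1 = 3.063%
Horizon Mutual: (1 + 0.0261/12)^12 − 1 = 2.641%
The highest effective annual rate is Atlas Savings at 3.063%.

Atlas Savings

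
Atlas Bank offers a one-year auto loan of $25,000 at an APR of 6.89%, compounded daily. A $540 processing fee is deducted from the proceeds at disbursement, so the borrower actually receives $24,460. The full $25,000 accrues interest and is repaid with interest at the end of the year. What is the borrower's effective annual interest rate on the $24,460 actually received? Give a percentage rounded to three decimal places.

Amount owed after one year: 25,000 × (1 + 0.0689/365)^365 = 25,000 × 1.071322 = $26,783.05.
Effective rate on net proceeds: 26,783.05 / 24,460 − 1 = 0.094974 = 9.497%.

9.497%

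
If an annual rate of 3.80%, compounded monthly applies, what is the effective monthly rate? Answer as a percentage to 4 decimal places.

With a nominal annual rate compounded monthly, the periodic rate is the nominal rate divided by 12.
i = 0.0380 / 12 = 0.0031667 = 0.3167%.

0.3167%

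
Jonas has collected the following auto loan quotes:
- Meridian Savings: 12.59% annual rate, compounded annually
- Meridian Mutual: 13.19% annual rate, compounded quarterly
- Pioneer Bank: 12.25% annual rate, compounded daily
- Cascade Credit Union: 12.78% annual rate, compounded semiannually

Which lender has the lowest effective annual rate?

Meridian Savings

Meridian Savings: compounded annually, EAR = 12.590%
Meridian Mutual: (1 + 0.1319/4)^4 − 1 = 13.857%
Pioneer Bank: (1 + 0.1225/365)^365 − 1 = 13.030%
Cascade Credit Union: (1 + 0.1278/2)^2 − 1 = 13.188%
The lowest effective annual rate is Meridian Savings at 12.590%.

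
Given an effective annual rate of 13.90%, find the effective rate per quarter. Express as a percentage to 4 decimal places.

3.3073%

The per-quarter rate i satisfies (1 + i)^4 = 1 + 0.1390.
i = 1.1390^(1/4) − 1 = 0.0330728 = 3.3073%.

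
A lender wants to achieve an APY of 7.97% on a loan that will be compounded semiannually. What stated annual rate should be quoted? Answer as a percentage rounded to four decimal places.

(1 + r/2)^2 − 1 = 0.0797, so 1 + r/2 = 1.0797^(1/2).
r/2 = 0.039086, so r = 0.078172 = 7.8172%.

7.8172%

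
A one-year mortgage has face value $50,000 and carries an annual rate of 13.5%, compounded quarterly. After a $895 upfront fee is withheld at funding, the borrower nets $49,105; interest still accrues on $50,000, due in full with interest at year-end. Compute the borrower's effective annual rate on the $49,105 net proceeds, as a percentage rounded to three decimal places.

16.280%

Amount owed after one year: 50,000 × (1 + 0.135/4)^4 = 50,000 × 1.141989 = $57,099.47.
Effective rate on net proceeds: 57,099.47 / 49,105 − 1 = 0.162804 = 16.280%.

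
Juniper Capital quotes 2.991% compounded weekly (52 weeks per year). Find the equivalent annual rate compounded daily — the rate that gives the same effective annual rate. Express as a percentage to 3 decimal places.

2.990%

EAR = (1 + 0.02991/52)^52 − 1 = 0.030353.
Solve (1 + r/365)^365 = 1.030353: r/365 = 1.030353^(1/365) − 1 = 0.000082, so r = 0.029903 = 2.990%.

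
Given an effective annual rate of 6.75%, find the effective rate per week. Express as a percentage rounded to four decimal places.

0.1257%

The per-week rate i satisfies (1 + i)^52 = 1 + 0.0675.
i = 1.0675^(1/52) − 1 = 0.0012569 = 0.1257%.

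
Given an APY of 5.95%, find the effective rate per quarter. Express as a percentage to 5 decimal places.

1.45542%

The per-quarter rate i satisfies (1 + i)^4 = 1 + 0.0595.
i = 1.0595^(1/4) − 1 = 0.0145542 = 1.45542%.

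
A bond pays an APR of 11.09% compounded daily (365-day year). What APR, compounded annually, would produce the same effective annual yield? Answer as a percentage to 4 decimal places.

11.7264%

EAR = (1 + 0.1109/365)^365 − 1 = 0.117264.
Compounded annually, the equivalent nominal rate is the EAR itself: 11.7264%.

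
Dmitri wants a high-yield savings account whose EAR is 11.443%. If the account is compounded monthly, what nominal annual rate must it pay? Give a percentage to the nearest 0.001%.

10.883%

(1 + r/12)^12 − 1 = 0.11443, so 1 + r/12 = 1.11443^(1/12).
r/12 = 0.009069, so r = 0.108834 = 10.883%.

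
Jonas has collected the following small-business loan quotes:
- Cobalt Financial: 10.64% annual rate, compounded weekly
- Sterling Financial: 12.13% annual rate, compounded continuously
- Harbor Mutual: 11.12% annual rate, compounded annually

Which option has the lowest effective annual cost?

Harbor Mutual

Cobalt Financial: (1 + 0.1064/52)^52 − 1 = 11.215%
Sterling Financial: e^0.1213 − 1 = 12.896%
Harbor Mutual: compounded annually, EAR = 11.120%
The lowest effective annual rate is Harbor Mutual at 11.120%.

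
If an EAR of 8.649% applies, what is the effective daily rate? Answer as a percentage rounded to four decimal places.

0.0227%

The per-day rate i satisfies (1 + i)^365 = 1 + 0.08649.
i = 1.08649^(1/365) − 1 = 0.0002273 = 0.0227%.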